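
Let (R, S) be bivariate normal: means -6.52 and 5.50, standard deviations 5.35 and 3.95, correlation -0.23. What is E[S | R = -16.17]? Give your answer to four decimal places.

7.1387

E[S | R=x] = μ_S + ρ(σ_S/σ_R)(x − μ_R) for jointly normal variables.
E[S | R=-16.17] = 5.50 + (-0.23)·(3.95/5.35)·(-16.17 − (-6.52)) = 5.50 + (-0.16981)·(-9.65) = 7.1387.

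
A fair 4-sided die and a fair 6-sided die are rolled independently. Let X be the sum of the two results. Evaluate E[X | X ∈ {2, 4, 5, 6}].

29/6

P(X ∈ {2, 4, 5, 6}) = 1/2.
Σ over the event: 2·1/24 + 4·1/8 + 5·1/6 + 6·1/6 = 29/12.
E[X | X ∈ {2, 4, 5, 6}] = (29/12) / (1/2) = 29/6.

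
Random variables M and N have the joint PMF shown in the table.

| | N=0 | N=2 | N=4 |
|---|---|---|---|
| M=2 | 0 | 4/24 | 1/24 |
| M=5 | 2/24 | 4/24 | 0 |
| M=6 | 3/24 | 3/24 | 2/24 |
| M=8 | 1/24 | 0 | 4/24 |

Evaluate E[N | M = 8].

P(M = 8) = 5/24.
Summing N·P(M=x,N=y) over the conditioning event gives 2/3.
E[N | M = 8] = (2/3) / (5/24) = 16/5.

16/5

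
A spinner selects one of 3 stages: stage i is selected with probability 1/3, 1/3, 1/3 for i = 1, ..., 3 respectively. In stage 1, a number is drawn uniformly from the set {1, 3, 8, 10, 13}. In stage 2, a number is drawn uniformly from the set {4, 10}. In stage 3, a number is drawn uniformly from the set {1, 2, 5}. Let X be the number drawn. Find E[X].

E[X | stage 1] = (1+3+8+10+13)/5 = 7.
E[X | stage 2] = (4+10)/2 = 7.
E[X | stage 3] = (1+2+5)/3 = 8/3.
By the law of total expectation,
E[X] = (1/3)·(7) + (1/3)·(7) + (1/3)·(8/3) = 50/9.

50/9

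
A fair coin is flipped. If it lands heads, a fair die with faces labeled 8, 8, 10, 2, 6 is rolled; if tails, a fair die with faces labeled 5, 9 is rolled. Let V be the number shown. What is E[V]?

E[V | heads] = (8+8+10+2+6)/5 = 34/5.
E[V | tails] = (5+9)/2 = 7.
By the law of total expectation,
E[V] = (1/2)·(34/5) + (1/2)·(7) = 69/10.

69/10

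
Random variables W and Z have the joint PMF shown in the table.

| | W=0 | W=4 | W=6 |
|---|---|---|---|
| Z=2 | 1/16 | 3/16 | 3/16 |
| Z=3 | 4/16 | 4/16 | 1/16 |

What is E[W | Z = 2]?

P(Z = 2) = 7/16.
Σ W·P over the event = 0·(1/16) + 4·(3/16) + 6·(3/16) = 15/8.
E[W | Z = 2] = (15/8) / (7/16) = 30/7.

30/7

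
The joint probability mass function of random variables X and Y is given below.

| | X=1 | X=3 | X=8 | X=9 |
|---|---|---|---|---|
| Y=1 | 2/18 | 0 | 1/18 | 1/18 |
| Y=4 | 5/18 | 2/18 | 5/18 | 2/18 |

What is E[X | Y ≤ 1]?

P(Y ≤ 1) = 2/9.
Σ X·P over the event = 1·(2/18) + 8·(1/18) + 9·(1/18) = 19/18.
E[X | Y ≤ 1] = (19/18) / (2/9) = 19/4.

19/4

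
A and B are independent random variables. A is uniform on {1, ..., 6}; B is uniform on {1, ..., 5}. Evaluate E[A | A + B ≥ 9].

16/3

Outcomes with A + B ≥ 9: (4,5), (5,4), (5,5), (6,3), (6,4), (6,5), each with probability 1/30.
E[A | A + B ≥ 9] = (4 + 5 + 5 + 6 + 6 + 6) / 6 = 16/3.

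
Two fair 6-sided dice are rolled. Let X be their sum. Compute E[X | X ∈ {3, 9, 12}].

P(X ∈ {3, 9, 12}) = 7/36.
Σ over the event: 3·1/18 + 9·1/9 + 12·1/36 = 3/2.
E[X | X ∈ {3, 9, 12}] = (3/2) / (7/36) = 54/7.

54/7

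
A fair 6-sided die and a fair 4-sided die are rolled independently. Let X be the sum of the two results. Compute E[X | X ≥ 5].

P(X ≥ 5) = 3/4.
Σ over the event: 5·1/6 + 6·1/6 + 7·1/6 + 8·1/8 + 9·1/12 + 10·1/24 = 31/6.
E[X | X ≥ 5] = (31/6) / (3/4) = 62/9.

62/9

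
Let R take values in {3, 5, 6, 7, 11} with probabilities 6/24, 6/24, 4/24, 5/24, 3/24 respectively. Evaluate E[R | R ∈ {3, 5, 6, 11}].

P(R ∈ {3, 5, 6, 11}) = 19/24.
Σ over the event: 3·1/4 + 5·1/4 + 6·1/6 + 11·1/8 = 35/8.
E[R | R ∈ {3, 5, 6, 11}] = (35/8) / (19/24) = 105/19.

105/19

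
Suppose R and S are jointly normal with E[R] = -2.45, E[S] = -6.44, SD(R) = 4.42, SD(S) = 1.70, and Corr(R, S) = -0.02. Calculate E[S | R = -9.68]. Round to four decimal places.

The regression of S on R has slope ρ·σ_S/σ_R and passes through (μ_R, μ_S).
E[S | R=-9.68] = -6.44 + (-0.02)·(1.70/4.42)·(-9.68 − (-2.45)) = -6.44 + (-0.0076923)·(-7.23) = -6.3844.

-6.3844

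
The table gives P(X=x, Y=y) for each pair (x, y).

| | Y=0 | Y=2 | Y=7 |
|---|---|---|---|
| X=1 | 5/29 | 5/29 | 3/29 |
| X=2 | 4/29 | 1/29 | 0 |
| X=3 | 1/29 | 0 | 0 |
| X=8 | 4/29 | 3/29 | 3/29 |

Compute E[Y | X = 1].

31/13

P(X = 1) = 13/29.
Σ Y·P over the event = 0·(5/29) + 2·(5/29) + 7·(3/29) = 31/29.
E[Y | X = 1] = (31/29) / (13/29) = 31/13.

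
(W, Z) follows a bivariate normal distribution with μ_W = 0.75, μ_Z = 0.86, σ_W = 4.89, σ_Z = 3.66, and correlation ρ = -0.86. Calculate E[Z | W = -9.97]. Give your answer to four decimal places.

For a bivariate normal, E[Z | W=x] = μ_Z + ρ·(σ_Z/σ_W)·(x − μ_W).
E[Z | W=-9.97] = 0.86 + (-0.86)·(3.66/4.89)·(-9.97 − (0.75)) = 0.86 + (-0.643681)·(-10.72) = 7.7603.

7.7603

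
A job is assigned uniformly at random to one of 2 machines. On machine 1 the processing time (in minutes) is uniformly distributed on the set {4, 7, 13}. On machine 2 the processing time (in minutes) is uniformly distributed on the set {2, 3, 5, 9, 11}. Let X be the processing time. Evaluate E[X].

E[X | machine 1] = (4+7+13)/3 = 8.
E[X | machine 2] = (2+3+5+9+11)/5 = 6.
By the law of total expectation,
E[X] = (1/2)·(8) + (1/2)·(6) = 7.

7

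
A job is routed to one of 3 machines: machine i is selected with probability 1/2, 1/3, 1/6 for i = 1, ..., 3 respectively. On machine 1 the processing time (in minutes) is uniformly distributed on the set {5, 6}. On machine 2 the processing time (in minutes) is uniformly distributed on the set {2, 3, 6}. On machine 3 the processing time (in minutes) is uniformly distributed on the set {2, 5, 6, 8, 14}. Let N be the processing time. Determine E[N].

185/36

E[N | machine 1] = (5+6)/2 = 11/2.
E[N | machine 2] = (2+3+6)/3 = 11/3.
E[N | machine 3] = (2+5+6+8+14)/5 = 7.
By the law of total expectation,
E[N] = (1/2)·(11/2) + (1/3)·(11/3) + (1/6)·(7) = 185/36.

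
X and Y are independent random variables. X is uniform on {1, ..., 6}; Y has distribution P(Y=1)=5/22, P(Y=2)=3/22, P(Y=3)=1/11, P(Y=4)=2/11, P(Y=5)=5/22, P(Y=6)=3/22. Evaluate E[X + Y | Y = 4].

15/2

P(Y = 4) = 2/11.
Summing (X+Y)·P(x,y) over outcomes with Y = 4 gives 15/11.
E[X + Y | Y = 4] = (15/11) / (2/11) = 15/2.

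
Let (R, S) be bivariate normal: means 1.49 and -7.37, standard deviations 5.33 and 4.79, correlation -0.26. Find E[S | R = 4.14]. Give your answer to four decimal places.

-7.9892

The regression of S on R has slope ρ·σ_S/σ_R and passes through (μ_R, μ_S).
E[S | R=4.14] = -7.37 + (-0.26)·(4.79/5.33)·(4.14 − (1.49)) = -7.37 + (-0.23366)·(2.65) = -7.9892.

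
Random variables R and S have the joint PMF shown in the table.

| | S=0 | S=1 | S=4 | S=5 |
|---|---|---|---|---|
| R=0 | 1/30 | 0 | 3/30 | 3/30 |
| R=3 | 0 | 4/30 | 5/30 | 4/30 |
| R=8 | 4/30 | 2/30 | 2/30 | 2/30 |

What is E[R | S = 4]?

P(S = 4) = 1/3.
Σ R·P over the event = 0·(3/30) + 3·(5/30) + 8·(2/30) = 31/30.
E[R | S = 4] = (31/30) / (1/3) = 31/10.

31/10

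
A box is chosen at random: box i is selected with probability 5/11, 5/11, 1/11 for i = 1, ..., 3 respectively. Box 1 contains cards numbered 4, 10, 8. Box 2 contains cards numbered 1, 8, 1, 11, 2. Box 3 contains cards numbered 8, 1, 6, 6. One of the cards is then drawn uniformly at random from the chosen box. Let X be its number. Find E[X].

E[X | box 1] = (4+10+8)/3 = 22/3.
E[X | box 2] = (1+8+1+11+2)/5 = 23/5.
E[X | box 3] = (8+1+6+6)/4 = 21/4.
E[X] = (5/11)·(22/3) + (5/11)·(23/5) + (1/11)·(21/4) = 779/132.

779/132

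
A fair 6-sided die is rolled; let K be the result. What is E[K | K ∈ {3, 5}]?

4

P(K ∈ {3, 5}) = 1/3.
Σ over the event: 3·1/6 + 5·1/6 = 4/3.
E[K | K ∈ {3, 5}] = (4/3) / (1/3) = 4.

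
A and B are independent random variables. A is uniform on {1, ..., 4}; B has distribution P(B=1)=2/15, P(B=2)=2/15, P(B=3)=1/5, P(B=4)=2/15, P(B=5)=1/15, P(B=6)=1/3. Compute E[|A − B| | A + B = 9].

8/3

P(A + B = 9) = 1/10.
Summing |A−B|·P(x,y) over outcomes with A + B = 9 gives 4/15.
E[|A − B| | A + B = 9] = (4/15) / (1/10) = 8/3.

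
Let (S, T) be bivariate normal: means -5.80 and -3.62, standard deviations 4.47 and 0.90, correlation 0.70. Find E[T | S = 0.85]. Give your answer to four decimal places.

For a bivariate normal, E[T | S=x] = μ_T + ρ·(σ_T/σ_S)·(x − μ_S).
E[T | S=0.85] = -3.62 + (0.70)·(0.90/4.47)·(0.85 − (-5.80)) = -3.62 + (0.1409396)·(6.65) = -2.6828.

-2.6828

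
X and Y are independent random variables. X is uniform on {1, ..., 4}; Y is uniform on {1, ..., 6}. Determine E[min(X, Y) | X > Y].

5/3

Outcomes with X > Y: (2,1), (3,1), (3,2), (4,1), (4,2), (4,3), each with probability 1/24.
E[min(X, Y) | X > Y] = (1 + 1 + 2 + 1 + 2 + 3) / 6 = 5/3.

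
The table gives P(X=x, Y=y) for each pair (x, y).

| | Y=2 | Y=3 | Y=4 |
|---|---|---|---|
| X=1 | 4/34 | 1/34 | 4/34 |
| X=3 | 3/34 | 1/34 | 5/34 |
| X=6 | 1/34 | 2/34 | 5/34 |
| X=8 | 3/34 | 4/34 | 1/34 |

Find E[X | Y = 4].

19/5

P(Y = 4) = 15/34.
Σ X·P over the event = 1·(4/34) + 3·(5/34) + 6·(5/34) + 8·(1/34) = 57/34.
E[X | Y = 4] = (57/34) / (15/34) = 19/5.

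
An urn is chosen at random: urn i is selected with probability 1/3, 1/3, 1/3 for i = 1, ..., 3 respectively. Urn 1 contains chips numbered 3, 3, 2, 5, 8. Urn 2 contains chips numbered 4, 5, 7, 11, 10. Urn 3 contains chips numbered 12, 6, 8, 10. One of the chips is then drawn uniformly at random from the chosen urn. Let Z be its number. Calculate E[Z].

E[Z | urn 1] = (3+3+2+5+8)/5 = 21/5.
E[Z | urn 2] = (4+5+7+11+10)/5 = 37/5.
E[Z | urn 3] = (12+6+8+10)/4 = 9.
By the law of total expectation,
E[Z] = (1/3)·(21/5) + (1/3)·(37/5) + (1/3)·(9) = 103/15.

103/15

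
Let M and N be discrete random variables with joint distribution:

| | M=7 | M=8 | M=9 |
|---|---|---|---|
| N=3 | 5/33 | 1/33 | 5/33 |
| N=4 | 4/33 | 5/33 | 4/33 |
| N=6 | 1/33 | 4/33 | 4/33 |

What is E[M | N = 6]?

25/3

P(N = 6) = 3/11.
Σ M·P over the event = 7·(1/33) + 8·(4/33) + 9·(4/33) = 25/11.
E[M | N = 6] = (25/11) / (3/11) = 25/3.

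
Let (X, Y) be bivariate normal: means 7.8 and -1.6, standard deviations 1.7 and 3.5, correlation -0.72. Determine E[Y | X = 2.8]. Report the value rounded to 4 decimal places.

5.8118

The regression of Y on X has slope ρ·σ_Y/σ_X and passes through (μ_X, μ_Y).
E[Y | X=2.8] = -1.6 + (-0.72)·(3.5/1.7)·(2.8 − (7.8)) = -1.6 + (-1.48235)·(-5) = 5.8118.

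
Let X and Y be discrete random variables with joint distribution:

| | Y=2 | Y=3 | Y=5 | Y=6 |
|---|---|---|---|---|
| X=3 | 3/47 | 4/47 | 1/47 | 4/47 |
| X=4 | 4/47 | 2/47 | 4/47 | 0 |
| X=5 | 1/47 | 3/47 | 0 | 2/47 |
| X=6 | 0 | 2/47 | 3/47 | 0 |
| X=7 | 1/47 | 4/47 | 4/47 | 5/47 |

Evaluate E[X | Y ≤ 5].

59/12

P(Y ≤ 5) = 36/47.
Summing X·P(X=x,Y=y) over the conditioning event gives 177/47.
E[X | Y ≤ 5] = (177/47) / (36/47) = 59/12.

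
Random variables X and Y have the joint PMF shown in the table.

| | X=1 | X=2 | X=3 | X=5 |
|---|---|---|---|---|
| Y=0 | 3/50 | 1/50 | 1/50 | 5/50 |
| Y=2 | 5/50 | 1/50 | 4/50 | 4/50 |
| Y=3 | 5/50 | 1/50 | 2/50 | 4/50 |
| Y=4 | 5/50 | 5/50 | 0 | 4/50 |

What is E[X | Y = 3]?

P(Y = 3) = 6/25.
Σ X·P over the event = 1·(5/50) + 2·(1/50) + 3·(2/50) + 5·(4/50) = 33/50.
E[X | Y = 3] = (33/50) / (6/25) = 11/4.

11/4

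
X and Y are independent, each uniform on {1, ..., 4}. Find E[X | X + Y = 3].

3/2

Outcomes with X + Y = 3: (1,2), (2,1), each with probability 1/16.
E[X | X + Y = 3] = (1 + 2) / 2 = 3/2.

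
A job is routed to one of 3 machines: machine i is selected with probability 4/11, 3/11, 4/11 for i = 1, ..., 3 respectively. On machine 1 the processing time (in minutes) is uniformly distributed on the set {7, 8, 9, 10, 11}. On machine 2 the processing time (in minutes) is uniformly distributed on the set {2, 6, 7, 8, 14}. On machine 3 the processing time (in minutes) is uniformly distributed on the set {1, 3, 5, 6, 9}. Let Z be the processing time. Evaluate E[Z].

387/55

E[Z | machine 1] = (7+8+9+10+11)/5 = 9.
E[Z | machine 2] = (2+6+7+8+14)/5 = 37/5.
E[Z | machine 3] = (1+3+5+6+9)/5 = 24/5.
E[Z] = (4/11)·(9) + (3/11)·(37/5) + (4/11)·(24/5) = 387/55.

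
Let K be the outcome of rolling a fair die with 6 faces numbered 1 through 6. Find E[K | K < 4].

2

Given K < 4, K is equally likely to be any of {1, 2, 3}.
E[K | K < 4] = (1 + 2 + 3) / 3 = 2.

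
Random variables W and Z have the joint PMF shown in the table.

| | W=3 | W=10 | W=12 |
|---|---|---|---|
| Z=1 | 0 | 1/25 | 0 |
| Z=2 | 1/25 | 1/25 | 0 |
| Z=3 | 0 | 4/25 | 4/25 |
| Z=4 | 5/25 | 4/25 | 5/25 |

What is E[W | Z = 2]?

13/2

P(Z = 2) = 2/25.
Σ W·P over the event = 3·(1/25) + 10·(1/25) = 13/25.
E[W | Z = 2] = (13/25) / (2/25) = 13/2.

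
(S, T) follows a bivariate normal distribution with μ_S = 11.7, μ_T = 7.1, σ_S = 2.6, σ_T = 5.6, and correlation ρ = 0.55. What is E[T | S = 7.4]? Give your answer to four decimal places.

E[T | S=x] = μ_T + ρ(σ_T/σ_S)(x − μ_S) for jointly normal variables.
E[T | S=7.4] = 7.1 + (0.55)·(5.6/2.6)·(7.4 − (11.7)) = 7.1 + (1.1846)·(-4.3) = 2.0062.

2.0062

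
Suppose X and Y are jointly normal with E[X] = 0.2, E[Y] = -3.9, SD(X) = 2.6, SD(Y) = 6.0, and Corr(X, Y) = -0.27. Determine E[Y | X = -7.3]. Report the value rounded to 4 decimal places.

The regression of Y on X has slope ρ·σ_Y/σ_X and passes through (μ_X, μ_Y).
E[Y | X=-7.3] = -3.9 + (-0.27)·(6.0/2.6)·(-7.3 − (0.2)) = -3.9 + (-0.62308)·(-7.5) = 0.7731.

0.7731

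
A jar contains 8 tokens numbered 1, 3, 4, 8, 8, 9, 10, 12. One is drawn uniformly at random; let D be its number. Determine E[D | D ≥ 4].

P(D ≥ 4) = 3/4.
Σ over the event: 4·1/8 + 8·1/4 + 9·1/8 + 10·1/8 + 12·1/8 = 51/8.
E[D | D ≥ 4] = (51/8) / (3/4) = 17/2.

17/2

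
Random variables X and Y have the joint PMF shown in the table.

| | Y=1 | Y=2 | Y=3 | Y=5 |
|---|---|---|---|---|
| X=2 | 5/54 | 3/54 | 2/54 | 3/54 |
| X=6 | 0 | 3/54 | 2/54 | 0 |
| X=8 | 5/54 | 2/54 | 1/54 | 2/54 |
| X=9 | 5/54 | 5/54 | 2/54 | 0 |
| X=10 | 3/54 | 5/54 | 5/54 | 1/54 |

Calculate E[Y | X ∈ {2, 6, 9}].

P(X ∈ {2, 6, 9}) = 5/9.
Summing Y·P(X=x,Y=y) over the conditioning event gives 65/54.
E[Y | X ∈ {2, 6, 9}] = (65/54) / (5/9) = 13/6.

13/6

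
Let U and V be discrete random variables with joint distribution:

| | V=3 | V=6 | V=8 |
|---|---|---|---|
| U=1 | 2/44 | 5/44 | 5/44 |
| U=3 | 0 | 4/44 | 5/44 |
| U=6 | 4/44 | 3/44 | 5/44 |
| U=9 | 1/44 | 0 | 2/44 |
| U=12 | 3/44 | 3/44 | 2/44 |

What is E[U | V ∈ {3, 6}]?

142/25

P(V ∈ {3, 6}) = 25/44.
Σ U·P over the event = 1·(2/44) + 1·(5/44) + 3·(4/44) + 6·(4/44) + 6·(3/44) + 9·(1/44) + 12·(3/44) + 12·(3/44) = 71/22.
E[U | V ∈ {3, 6}] = (71/22) / (25/44) = 142/25.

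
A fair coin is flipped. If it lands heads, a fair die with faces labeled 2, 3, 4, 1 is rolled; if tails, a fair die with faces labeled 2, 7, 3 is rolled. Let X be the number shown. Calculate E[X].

E[X | heads] = (2+3+4+1)/4 = 5/2.
E[X | tails] = (2+7+3)/3 = 4.
E[X] = (1/2)·(5/2) + (1/2)·(4) = 13/4.

13/4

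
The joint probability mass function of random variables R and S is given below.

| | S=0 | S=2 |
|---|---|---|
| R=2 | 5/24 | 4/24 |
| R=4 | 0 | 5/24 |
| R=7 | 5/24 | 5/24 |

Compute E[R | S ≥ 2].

P(S ≥ 2) = 7/12.
Σ R·P over the event = 2·(4/24) + 4·(5/24) + 7·(5/24) = 21/8.
E[R | S ≥ 2] = (21/8) / (7/12) = 9/2.

9/2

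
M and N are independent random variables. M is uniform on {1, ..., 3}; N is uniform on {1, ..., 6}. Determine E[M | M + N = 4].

2

P(M + N = 4) = 1/6.
Summing M·P(x,y) over outcomes with M + N = 4 gives 1/3.
E[M | M + N = 4] = (1/3) / (1/6) = 2.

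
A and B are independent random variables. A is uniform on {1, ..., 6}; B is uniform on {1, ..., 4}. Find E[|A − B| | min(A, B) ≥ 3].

Outcomes with min(A, B) ≥ 3: (3,3), (3,4), (4,3), (4,4), (5,3), (5,4), (6,3), (6,4), each with probability 1/24.
E[|A − B| | min(A, B) ≥ 3] = (0 + 1 + 1 + 0 + 2 + 1 + 3 + 2) / 8 = 5/4.

5/4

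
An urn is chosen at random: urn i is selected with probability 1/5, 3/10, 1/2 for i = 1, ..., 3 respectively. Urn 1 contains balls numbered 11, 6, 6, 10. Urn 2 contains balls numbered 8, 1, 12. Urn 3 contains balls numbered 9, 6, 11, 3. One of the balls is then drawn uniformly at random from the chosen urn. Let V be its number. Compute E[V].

59/8

E[V | urn 1] = (11+6+6+10)/4 = 33/4.
E[V | urn 2] = (8+1+12)/3 = 7.
E[V | urn 3] = (9+6+11+3)/4 = 29/4.
By the law of total expectation,
E[V] = (1/5)·(33/4) + (3/10)·(7) + (1/2)·(29/4) = 59/8.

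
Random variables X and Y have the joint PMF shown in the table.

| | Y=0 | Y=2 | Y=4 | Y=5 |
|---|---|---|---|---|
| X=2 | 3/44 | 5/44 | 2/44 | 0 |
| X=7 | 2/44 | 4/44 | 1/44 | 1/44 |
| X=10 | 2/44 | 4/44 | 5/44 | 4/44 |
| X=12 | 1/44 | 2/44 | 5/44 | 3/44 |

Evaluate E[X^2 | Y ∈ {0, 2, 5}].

2239/31

P(Y ∈ {0, 2, 5}) = 31/44.
Summing X^2·P(X=x,Y=y) over the conditioning event gives 2239/44.
E[X^2 | Y ∈ {0, 2, 5}] = (2239/44) / (31/44) = 2239/31.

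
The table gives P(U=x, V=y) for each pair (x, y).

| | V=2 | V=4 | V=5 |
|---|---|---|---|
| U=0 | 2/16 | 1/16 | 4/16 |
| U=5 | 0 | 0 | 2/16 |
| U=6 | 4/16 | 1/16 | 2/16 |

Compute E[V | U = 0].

P(U = 0) = 7/16.
Summing V·P(U=x,V=y) over the conditioning event gives 7/4.
E[V | U = 0] = (7/4) / (7/16) = 4.

4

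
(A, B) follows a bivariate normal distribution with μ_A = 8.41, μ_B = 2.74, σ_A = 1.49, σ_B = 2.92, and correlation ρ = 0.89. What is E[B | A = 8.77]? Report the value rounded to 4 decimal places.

For a bivariate normal, E[B | A=x] = μ_B + ρ·(σ_B/σ_A)·(x − μ_A).
E[B | A=8.77] = 2.74 + (0.89)·(2.92/1.49)·(8.77 − (8.41)) = 2.74 + (1.7442)·(0.36) = 3.3679.

3.3679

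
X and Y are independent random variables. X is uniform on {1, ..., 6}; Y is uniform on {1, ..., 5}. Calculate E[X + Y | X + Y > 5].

31/4

P(X + Y > 5) = 2/3.
Summing (X+Y)·P(x,y) over outcomes with X + Y > 5 gives 31/6.
E[X + Y | X + Y > 5] = (31/6) / (2/3) = 31/4.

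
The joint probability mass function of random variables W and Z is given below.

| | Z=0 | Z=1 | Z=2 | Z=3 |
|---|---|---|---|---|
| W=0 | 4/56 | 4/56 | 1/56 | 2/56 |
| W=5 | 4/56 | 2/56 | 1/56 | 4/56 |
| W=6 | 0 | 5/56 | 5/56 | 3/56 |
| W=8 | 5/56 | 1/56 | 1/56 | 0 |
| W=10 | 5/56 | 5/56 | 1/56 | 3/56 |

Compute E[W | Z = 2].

P(Z = 2) = 9/56.
Σ W·P over the event = 0·(1/56) + 5·(1/56) + 6·(5/56) + 8·(1/56) + 10·(1/56) = 53/56.
E[W | Z = 2] = (53/56) / (9/56) = 53/9.

53/9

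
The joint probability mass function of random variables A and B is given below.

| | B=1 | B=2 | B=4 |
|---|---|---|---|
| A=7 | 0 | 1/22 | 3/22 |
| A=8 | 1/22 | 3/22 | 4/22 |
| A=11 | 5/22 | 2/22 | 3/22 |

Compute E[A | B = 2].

53/6

P(B = 2) = 3/11.
Summing A·P(A=x,B=y) over the conditioning event gives 53/22.
E[A | B = 2] = (53/22) / (3/11) = 53/6.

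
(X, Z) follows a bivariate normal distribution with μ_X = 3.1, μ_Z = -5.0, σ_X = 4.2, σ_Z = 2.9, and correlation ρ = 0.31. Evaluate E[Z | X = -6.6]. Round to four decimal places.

-7.0763

The regression of Z on X has slope ρ·σ_Z/σ_X and passes through (μ_X, μ_Z).
E[Z | X=-6.6] = -5.0 + (0.31)·(2.9/4.2)·(-6.6 − (3.1)) = -5.0 + (0.21405)·(-9.7) = -7.0763.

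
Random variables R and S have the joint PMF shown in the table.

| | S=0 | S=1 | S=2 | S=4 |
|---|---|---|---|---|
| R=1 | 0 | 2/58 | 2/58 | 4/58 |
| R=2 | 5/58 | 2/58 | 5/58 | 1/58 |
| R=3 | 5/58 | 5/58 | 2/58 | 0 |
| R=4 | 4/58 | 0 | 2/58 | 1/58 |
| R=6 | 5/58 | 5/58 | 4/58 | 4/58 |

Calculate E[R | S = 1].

P(S = 1) = 7/29.
Σ R·P over the event = 1·(2/58) + 2·(2/58) + 3·(5/58) + 6·(5/58) = 51/58.
E[R | S = 1] = (51/58) / (7/29) = 51/14.

51/14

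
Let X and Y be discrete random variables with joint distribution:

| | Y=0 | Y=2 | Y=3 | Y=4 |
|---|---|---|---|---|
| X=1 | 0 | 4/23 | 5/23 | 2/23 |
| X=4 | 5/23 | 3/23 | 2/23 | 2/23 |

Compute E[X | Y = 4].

P(Y = 4) = 4/23.
Summing X·P(X=x,Y=y) over the conditioning event gives 10/23.
E[X | Y = 4] = (10/23) / (4/23) = 5/2.

5/2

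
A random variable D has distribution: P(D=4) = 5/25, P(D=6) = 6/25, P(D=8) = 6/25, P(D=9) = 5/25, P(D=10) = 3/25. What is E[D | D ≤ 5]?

P(D ≤ 5) = 1/5.
Σ over the event: 4·1/5 = 4/5.
E[D | D ≤ 5] = (4/5) / (1/5) = 4.

4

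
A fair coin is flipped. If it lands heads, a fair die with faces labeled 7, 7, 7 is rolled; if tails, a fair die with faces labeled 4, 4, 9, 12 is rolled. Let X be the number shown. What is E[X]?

E[X | heads] = (7+7+7)/3 = 7.
E[X | tails] = (4+4+9+12)/4 = 29/4.
By the law of total expectation,
E[X] = (1/2)·(7) + (1/2)·(29/4) = 57/8.

57/8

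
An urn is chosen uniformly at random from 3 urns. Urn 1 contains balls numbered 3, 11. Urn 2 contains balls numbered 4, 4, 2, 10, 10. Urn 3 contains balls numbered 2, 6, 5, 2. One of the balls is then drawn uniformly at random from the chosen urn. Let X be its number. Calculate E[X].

E[X | urn 1] = (3+11)/2 = 7.
E[X | urn 2] = (4+4+2+10+10)/5 = 6.
E[X | urn 3] = (2+6+5+2)/4 = 15/4.
E[X] = (1/3)·(7) + (1/3)·(6) + (1/3)·(15/4) = 67/12.

67/12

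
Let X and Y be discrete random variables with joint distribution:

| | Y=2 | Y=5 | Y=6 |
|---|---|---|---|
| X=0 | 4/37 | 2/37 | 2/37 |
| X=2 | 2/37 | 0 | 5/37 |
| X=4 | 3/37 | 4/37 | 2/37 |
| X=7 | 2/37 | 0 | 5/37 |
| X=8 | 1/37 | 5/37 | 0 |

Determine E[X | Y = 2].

P(Y = 2) = 12/37.
Σ X·P over the event = 0·(4/37) + 2·(2/37) + 4·(3/37) + 7·(2/37) + 8·(1/37) = 38/37.
E[X | Y = 2] = (38/37) / (12/37) = 19/6.

19/6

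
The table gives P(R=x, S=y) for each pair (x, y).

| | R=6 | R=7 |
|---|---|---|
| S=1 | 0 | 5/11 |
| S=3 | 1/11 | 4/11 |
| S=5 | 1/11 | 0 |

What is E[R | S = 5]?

P(S = 5) = 1/11.
Σ R·P over the event = 6·(1/11) = 6/11.
E[R | S = 5] = (6/11) / (1/11) = 6.

6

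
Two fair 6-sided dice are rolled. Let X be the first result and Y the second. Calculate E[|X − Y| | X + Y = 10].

Outcomes with X + Y = 10: (4,6), (5,5), (6,4), each with probability 1/36.
E[|X − Y| | X + Y = 10] = (2 + 0 + 2) / 3 = 4/3.

4/3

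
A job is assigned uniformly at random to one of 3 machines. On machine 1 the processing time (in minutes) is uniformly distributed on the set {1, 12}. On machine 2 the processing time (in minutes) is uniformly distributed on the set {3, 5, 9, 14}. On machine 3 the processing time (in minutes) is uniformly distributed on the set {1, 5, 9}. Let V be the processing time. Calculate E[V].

77/12

E[V | machine 1] = (1+12)/2 = 13/2.
E[V | machine 2] = (3+5+9+14)/4 = 31/4.
E[V | machine 3] = (1+5+9)/3 = 5.
E[V] = (1/3)·(13/2) + (1/3)·(31/4) + (1/3)·(5) = 77/12.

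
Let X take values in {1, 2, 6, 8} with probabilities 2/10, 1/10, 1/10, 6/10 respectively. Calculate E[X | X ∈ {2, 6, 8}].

P(X ∈ {2, 6, 8}) = 4/5.
Σ over the event: 2·1/10 + 6·1/10 + 8·3/5 = 28/5.
E[X | X ∈ {2, 6, 8}] = (28/5) / (4/5) = 7.

7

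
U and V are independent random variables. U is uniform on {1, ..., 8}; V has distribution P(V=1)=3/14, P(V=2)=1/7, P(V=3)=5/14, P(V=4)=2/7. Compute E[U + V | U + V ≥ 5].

P(U + V ≥ 5) = 47/56.
Summing (U+V)·P(x,y) over outcomes with U + V ≥ 5 gives 747/112.
E[U + V | U + V ≥ 5] = (747/112) / (47/56) = 747/94.

747/94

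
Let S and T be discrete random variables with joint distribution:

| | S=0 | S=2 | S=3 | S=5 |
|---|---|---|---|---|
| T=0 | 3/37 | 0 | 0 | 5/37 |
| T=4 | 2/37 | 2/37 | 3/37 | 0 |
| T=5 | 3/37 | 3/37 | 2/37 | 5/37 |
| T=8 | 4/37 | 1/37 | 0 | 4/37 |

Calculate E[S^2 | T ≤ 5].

45/4

P(T ≤ 5) = 28/37.
Summing S^2·P(S=x,T=y) over the conditioning event gives 315/37.
E[S^2 | T ≤ 5] = (315/37) / (28/37) = 45/4.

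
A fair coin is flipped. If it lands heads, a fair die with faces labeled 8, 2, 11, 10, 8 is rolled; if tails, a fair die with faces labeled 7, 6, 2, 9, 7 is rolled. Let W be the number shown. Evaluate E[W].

E[W | heads] = (8+2+11+10+8)/5 = 39/5.
E[W | tails] = (7+6+2+9+7)/5 = 31/5.
By the law of total expectation,
E[W] = (1/2)·(39/5) + (1/2)·(31/5) = 7.

7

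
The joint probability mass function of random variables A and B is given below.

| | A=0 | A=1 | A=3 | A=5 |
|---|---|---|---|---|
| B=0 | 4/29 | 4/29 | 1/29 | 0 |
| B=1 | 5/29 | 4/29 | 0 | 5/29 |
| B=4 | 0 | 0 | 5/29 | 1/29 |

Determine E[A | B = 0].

P(B = 0) = 9/29.
Summing A·P(A=x,B=y) over the conditioning event gives 7/29.
E[A | B = 0] = (7/29) / (9/29) = 7/9.

7/9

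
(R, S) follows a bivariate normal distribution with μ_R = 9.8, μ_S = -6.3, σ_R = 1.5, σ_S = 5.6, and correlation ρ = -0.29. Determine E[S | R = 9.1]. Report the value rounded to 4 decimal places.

The regression of S on R has slope ρ·σ_S/σ_R and passes through (μ_R, μ_S).
E[S | R=9.1] = -6.3 + (-0.29)·(5.6/1.5)·(9.1 − (9.8)) = -6.3 + (-1.0827)·(-0.7) = -5.5421.

-5.5421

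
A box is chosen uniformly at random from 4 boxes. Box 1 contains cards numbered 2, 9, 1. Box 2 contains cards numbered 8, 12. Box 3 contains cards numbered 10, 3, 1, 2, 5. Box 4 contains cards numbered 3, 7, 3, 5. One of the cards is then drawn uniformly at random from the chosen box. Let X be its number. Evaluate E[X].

227/40

E[X | box 1] = (2+9+1)/3 = 4.
E[X | box 2] = (8+12)/2 = 10.
E[X | box 3] = (10+3+1+2+5)/5 = 21/5.
E[X | box 4] = (3+7+3+5)/4 = 9/2.
E[X] = (1/4)·(4) + (1/4)·(10) + (1/4)·(21/5) + (1/4)·(9/2) = 227/40.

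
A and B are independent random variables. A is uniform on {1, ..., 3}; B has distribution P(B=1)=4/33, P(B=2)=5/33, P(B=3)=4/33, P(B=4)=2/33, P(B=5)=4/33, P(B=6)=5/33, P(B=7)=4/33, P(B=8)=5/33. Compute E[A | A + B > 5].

65/31

P(A + B > 5) = 62/99.
Summing A·P(x,y) over outcomes with A + B > 5 gives 130/99.
E[A | A + B > 5] = (130/99) / (62/99) = 65/31.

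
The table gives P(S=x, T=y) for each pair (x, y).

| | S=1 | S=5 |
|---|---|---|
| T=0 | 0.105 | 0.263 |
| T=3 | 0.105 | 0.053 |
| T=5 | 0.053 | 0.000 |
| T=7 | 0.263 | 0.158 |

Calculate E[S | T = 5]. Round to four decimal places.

P(T = 5) = 0.053.
Summing S·P(S=x,T=y) over the conditioning event gives 0.053.
E[S | T = 5] = (0.053) / (0.053) = 1.0000.

1.0000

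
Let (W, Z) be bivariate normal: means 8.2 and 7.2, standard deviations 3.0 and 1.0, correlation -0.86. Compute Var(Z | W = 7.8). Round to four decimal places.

0.2604

For a bivariate normal, Var(Z | W=x) = σ_Z²(1 − ρ²).
Var(Z | W=7.8) = (1.0)²·(1 − (-0.86)²) = 1·0.2604 = 0.2604.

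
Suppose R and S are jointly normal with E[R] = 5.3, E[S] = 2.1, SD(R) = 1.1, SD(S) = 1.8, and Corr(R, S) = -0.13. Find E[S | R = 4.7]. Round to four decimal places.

For a bivariate normal, E[S | R=x] = μ_S + ρ·(σ_S/σ_R)·(x − μ_R).
E[S | R=4.7] = 2.1 + (-0.13)·(1.8/1.1)·(4.7 − (5.3)) = 2.1 + (-0.21273)·(-0.6) = 2.2276.

2.2276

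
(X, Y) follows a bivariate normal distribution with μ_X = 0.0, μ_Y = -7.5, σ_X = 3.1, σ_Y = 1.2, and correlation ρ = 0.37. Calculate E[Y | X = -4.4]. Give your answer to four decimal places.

The regression of Y on X has slope ρ·σ_Y/σ_X and passes through (μ_X, μ_Y).
E[Y | X=-4.4] = -7.5 + (0.37)·(1.2/3.1)·(-4.4 − (0.0)) = -7.5 + (0.14323)·(-4.4) = -8.1302.

-8.1302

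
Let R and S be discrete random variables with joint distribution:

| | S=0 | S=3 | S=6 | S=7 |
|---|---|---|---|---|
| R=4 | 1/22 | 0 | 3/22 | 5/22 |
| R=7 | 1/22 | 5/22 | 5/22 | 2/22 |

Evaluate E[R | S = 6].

P(S = 6) = 4/11.
Σ R·P over the event = 4·(3/22) + 7·(5/22) = 47/22.
E[R | S = 6] = (47/22) / (4/11) = 47/8.

47/8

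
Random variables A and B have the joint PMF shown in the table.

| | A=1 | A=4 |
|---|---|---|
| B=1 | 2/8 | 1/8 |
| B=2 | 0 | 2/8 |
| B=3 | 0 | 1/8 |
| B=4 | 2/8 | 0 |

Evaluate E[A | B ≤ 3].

3

P(B ≤ 3) = 3/4.
Σ A·P over the event = 1·(2/8) + 4·(1/8) + 4·(2/8) + 4·(1/8) = 9/4.
E[A | B ≤ 3] = (9/4) / (3/4) = 3.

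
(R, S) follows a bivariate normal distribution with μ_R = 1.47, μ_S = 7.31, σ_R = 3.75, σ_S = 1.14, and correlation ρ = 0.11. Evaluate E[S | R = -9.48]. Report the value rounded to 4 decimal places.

The regression of S on R has slope ρ·σ_S/σ_R and passes through (μ_R, μ_S).
E[S | R=-9.48] = 7.31 + (0.11)·(1.14/3.75)·(-9.48 − (1.47)) = 7.31 + (0.03344)·(-10.95) = 6.9438.

6.9438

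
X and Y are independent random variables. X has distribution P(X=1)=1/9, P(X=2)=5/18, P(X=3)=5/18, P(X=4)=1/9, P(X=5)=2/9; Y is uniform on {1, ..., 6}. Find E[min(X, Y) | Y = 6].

P(Y = 6) = 1/6.
Summing min(X,Y)·P(x,y) over outcomes with Y = 6 gives 55/108.
E[min(X, Y) | Y = 6] = (55/108) / (1/6) = 55/18.

55/18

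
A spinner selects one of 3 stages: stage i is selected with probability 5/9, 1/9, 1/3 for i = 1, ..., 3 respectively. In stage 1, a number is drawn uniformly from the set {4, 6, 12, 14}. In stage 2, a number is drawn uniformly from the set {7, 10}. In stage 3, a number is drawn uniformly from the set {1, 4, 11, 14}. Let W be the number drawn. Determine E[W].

76/9

E[W | stage 1] = (4+6+12+14)/4 = 9.
E[W | stage 2] = (7+10)/2 = 17/2.
E[W | stage 3] = (1+4+11+14)/4 = 15/2.
E[W] = (5/9)·(9) + (1/9)·(17/2) + (1/3)·(15/2) = 76/9.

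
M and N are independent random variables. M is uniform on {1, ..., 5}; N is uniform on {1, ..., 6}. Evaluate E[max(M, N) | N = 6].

P(N = 6) = 1/6.
Summing max(M,N)·P(x,y) over outcomes with N = 6 gives 1.
E[max(M, N) | N = 6] = (1) / (1/6) = 6.

6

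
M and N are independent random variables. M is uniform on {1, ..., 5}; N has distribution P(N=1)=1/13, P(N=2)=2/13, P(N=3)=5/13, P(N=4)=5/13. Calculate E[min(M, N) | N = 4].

14/5

P(N = 4) = 5/13.
Summing min(M,N)·P(x,y) over outcomes with N = 4 gives 14/13.
E[min(M, N) | N = 4] = (14/13) / (5/13) = 14/5.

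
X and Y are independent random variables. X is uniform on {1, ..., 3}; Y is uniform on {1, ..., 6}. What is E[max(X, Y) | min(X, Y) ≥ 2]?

41/10

Outcomes with min(X, Y) ≥ 2: (2,2), (2,3), (2,4), (2,5), (2,6), (3,2), (3,3), (3,4), (3,5), (3,6), each with probability 1/18.
E[max(X, Y) | min(X, Y) ≥ 2] = (2 + 3 + 4 + 5 + 6 + 3 + 3 + 4 + 5 + 6) / 10 = 41/10.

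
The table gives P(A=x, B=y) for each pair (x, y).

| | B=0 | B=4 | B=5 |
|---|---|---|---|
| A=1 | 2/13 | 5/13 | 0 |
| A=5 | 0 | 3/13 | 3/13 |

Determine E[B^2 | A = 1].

80/7

P(A = 1) = 7/13.
Summing B^2·P(A=x,B=y) over the conditioning event gives 80/13.
E[B^2 | A = 1] = (80/13) / (7/13) = 80/7.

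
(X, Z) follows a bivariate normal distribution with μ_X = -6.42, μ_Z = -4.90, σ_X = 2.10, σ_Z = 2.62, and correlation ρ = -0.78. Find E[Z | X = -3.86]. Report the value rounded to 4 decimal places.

-7.3912

E[Z | X=x] = μ_Z + ρ(σ_Z/σ_X)(x − μ_X) for jointly normal variables.
E[Z | X=-3.86] = -4.90 + (-0.78)·(2.62/2.10)·(-3.86 − (-6.42)) = -4.90 + (-0.97314)·(2.56) = -7.3912.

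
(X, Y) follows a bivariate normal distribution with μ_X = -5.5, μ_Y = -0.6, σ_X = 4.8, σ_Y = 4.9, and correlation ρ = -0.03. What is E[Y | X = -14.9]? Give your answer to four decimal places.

-0.3121

E[Y | X=x] = μ_Y + ρ(σ_Y/σ_X)(x − μ_X) for jointly normal variables.
E[Y | X=-14.9] = -0.6 + (-0.03)·(4.9/4.8)·(-14.9 − (-5.5)) = -0.6 + (-0.030625)·(-9.4) = -0.3121.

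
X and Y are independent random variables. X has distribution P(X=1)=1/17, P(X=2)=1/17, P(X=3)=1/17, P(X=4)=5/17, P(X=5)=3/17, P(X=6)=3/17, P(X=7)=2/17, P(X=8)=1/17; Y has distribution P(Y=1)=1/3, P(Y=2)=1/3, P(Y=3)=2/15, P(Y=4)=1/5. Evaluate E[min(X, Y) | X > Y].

211/105

P(X > Y) = 14/17.
Summing min(X,Y)·P(x,y) over outcomes with X > Y gives 422/255.
E[min(X, Y) | X > Y] = (422/255) / (14/17) = 211/105.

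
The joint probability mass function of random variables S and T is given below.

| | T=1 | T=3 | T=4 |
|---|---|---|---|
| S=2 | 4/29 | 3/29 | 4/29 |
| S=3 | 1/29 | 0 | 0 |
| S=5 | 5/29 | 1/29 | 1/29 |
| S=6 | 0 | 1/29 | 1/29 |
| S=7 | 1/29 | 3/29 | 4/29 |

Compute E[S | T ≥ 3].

P(T ≥ 3) = 18/29.
Σ S·P over the event = 2·(3/29) + 2·(4/29) + 5·(1/29) + 5·(1/29) + 6·(1/29) + 6·(1/29) + 7·(3/29) + 7·(4/29) = 85/29.
E[S | T ≥ 3] = (85/29) / (18/29) = 85/18.

85/18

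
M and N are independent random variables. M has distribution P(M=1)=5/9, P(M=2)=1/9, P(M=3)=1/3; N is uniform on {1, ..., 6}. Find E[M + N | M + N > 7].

59/7

P(M + N > 7) = 7/54.
Summing (M+N)·P(x,y) over outcomes with M + N > 7 gives 59/54.
E[M + N | M + N > 7] = (59/54) / (7/54) = 59/7.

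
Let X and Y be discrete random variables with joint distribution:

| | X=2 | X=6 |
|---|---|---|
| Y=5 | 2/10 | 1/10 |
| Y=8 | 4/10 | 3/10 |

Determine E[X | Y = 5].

P(Y = 5) = 3/10.
Σ X·P over the event = 2·(2/10) + 6·(1/10) = 1.
E[X | Y = 5] = (1) / (3/10) = 10/3.

10/3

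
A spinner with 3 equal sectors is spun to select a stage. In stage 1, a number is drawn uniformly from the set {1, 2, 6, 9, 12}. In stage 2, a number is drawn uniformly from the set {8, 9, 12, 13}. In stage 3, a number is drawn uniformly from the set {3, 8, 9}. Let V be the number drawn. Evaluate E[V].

139/18

E[V | stage 1] = (1+2+6+9+12)/5 = 6.
E[V | stage 2] = (8+9+12+13)/4 = 21/2.
E[V | stage 3] = (3+8+9)/3 = 20/3.
By the law of total expectation,
E[V] = (1/3)·(6) + (1/3)·(21/2) + (1/3)·(20/3) = 139/18.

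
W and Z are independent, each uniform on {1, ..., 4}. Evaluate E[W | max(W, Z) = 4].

Outcomes with max(W, Z) = 4: (1,4), (2,4), (3,4), (4,1), (4,2), (4,3), (4,4), each with probability 1/16.
E[W | max(W, Z) = 4] = (1 + 2 + 3 + 4 + 4 + 4 + 4) / 7 = 22/7.

22/7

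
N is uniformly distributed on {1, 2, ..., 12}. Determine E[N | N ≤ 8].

9/2

Given N ≤ 8, N is equally likely to be any of {1, 2, 3, 4, 5, 6, 7, 8}.
E[N | N ≤ 8] = (1 + 2 + 3 + 4 + 5 + 6 + 7 + 8) / 8 = 9/2.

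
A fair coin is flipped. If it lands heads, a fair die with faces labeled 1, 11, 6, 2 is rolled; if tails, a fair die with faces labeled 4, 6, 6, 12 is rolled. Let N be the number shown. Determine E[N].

E[N | heads] = (1+11+6+2)/4 = 5.
E[N | tails] = (4+6+6+12)/4 = 7.
By the law of total expectation,
E[N] = (1/2)·(5) + (1/2)·(7) = 6.

6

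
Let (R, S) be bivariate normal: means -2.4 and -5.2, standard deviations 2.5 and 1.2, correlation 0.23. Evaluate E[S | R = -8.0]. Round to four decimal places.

-5.8182

E[S | R=x] = μ_S + ρ(σ_S/σ_R)(x − μ_R) for jointly normal variables.
E[S | R=-8.0] = -5.2 + (0.23)·(1.2/2.5)·(-8.0 − (-2.4)) = -5.2 + (0.1104)·(-5.6) = -5.8182.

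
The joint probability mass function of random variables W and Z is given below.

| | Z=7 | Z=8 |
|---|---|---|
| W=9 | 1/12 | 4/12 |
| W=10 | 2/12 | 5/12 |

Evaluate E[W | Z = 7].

29/3

P(Z = 7) = 1/4.
Σ W·P over the event = 9·(1/12) + 10·(2/12) = 29/12.
E[W | Z = 7] = (29/12) / (1/4) = 29/3.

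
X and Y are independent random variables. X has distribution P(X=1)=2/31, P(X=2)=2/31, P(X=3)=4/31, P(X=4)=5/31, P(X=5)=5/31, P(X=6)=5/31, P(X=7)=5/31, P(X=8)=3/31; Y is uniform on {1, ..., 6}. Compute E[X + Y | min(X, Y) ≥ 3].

535/54

P(min(X, Y) ≥ 3) = 18/31.
Summing (X+Y)·P(x,y) over outcomes with min(X, Y) ≥ 3 gives 535/93.
E[X + Y | min(X, Y) ≥ 3] = (535/93) / (18/31) = 535/54.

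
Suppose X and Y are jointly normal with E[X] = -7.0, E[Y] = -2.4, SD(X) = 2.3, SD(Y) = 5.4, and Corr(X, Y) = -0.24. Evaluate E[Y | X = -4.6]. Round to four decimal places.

-3.7523

E[Y | X=x] = μ_Y + ρ(σ_Y/σ_X)(x − μ_X) for jointly normal variables.
E[Y | X=-4.6] = -2.4 + (-0.24)·(5.4/2.3)·(-4.6 − (-7.0)) = -2.4 + (-0.563478)·(2.4) = -3.7523.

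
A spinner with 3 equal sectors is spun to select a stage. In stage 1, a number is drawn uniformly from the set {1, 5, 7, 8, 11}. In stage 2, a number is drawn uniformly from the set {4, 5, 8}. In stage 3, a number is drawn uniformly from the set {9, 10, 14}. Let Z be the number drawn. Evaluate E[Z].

E[Z | stage 1] = (1+5+7+8+11)/5 = 32/5.
E[Z | stage 2] = (4+5+8)/3 = 17/3.
E[Z | stage 3] = (9+10+14)/3 = 11.
E[Z] = (1/3)·(32/5) + (1/3)·(17/3) + (1/3)·(11) = 346/45.

346/45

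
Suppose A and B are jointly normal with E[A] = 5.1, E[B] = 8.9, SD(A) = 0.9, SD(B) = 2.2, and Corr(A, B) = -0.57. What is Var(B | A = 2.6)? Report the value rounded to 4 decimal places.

3.2675

For a bivariate normal, Var(B | A=x) = σ_B²(1 − ρ²).
Var(B | A=2.6) = (2.2)²·(1 − (-0.57)²) = 4.84·0.6751 = 3.2675.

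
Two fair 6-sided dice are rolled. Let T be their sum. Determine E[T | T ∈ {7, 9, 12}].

P(T ∈ {7, 9, 12}) = 11/36.
Σ over the event: 7·1/6 + 9·1/9 + 12·1/36 = 5/2.
E[T | T ∈ {7, 9, 12}] = (5/2) / (11/36) = 90/11.

90/11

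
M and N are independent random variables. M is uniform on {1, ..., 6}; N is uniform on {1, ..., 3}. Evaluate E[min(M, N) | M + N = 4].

4/3

P(M + N = 4) = 1/6.
Summing min(M,N)·P(x,y) over outcomes with M + N = 4 gives 2/9.
E[min(M, N) | M + N = 4] = (2/9) / (1/6) = 4/3.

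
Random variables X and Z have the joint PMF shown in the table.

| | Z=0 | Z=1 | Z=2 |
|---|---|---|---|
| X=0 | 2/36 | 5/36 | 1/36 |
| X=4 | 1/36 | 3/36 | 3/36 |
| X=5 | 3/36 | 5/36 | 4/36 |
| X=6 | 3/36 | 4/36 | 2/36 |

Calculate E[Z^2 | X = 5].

7/4

P(X = 5) = 1/3.
Σ Z^2·P over the event = 0·(3/36) + 1·(5/36) + 4·(4/36) = 7/12.
E[Z^2 | X = 5] = (7/12) / (1/3) = 7/4.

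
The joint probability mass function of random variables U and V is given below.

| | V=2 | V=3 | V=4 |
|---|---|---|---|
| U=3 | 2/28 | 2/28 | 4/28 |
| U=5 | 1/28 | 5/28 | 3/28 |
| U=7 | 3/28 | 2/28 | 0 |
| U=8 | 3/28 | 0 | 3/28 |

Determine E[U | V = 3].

5

P(V = 3) = 9/28.
Σ U·P over the event = 3·(2/28) + 5·(5/28) + 7·(2/28) = 45/28.
E[U | V = 3] = (45/28) / (9/28) = 5.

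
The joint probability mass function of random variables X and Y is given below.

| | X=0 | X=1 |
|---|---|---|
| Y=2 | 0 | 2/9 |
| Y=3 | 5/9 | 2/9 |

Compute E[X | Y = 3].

P(Y = 3) = 7/9.
Σ X·P over the event = 0·(5/9) + 1·(2/9) = 2/9.
E[X | Y = 3] = (2/9) / (7/9) = 2/7.

2/7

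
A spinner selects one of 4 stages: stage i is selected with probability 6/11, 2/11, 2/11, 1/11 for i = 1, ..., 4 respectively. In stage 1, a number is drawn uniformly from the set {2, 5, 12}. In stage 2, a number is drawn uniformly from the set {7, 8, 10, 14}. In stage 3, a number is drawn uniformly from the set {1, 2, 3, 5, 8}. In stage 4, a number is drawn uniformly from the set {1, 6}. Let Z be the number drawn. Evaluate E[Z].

343/55

E[Z | stage 1] = (2+5+12)/3 = 19/3.
E[Z | stage 2] = (7+8+10+14)/4 = 39/4.
E[Z | stage 3] = (1+2+3+5+8)/5 = 19/5.
E[Z | stage 4] = (1+6)/2 = 7/2.
E[Z] = (6/11)·(19/3) + (2/11)·(39/4) + (2/11)·(19/5) + (1/11)·(7/2) = 343/55.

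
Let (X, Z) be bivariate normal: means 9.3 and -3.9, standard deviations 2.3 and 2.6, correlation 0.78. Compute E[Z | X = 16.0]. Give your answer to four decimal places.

2.0077

The regression of Z on X has slope ρ·σ_Z/σ_X and passes through (μ_X, μ_Z).
E[Z | X=16.0] = -3.9 + (0.78)·(2.6/2.3)·(16.0 − (9.3)) = -3.9 + (0.88174)·(6.7) = 2.0077.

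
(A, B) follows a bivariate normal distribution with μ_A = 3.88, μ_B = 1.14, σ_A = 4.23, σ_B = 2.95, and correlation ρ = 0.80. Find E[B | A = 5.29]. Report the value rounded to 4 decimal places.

1.9267

E[B | A=x] = μ_B + ρ(σ_B/σ_A)(x − μ_A) for jointly normal variables.
E[B | A=5.29] = 1.14 + (0.80)·(2.95/4.23)·(5.29 − (3.88)) = 1.14 + (0.55792)·(1.41) = 1.9267.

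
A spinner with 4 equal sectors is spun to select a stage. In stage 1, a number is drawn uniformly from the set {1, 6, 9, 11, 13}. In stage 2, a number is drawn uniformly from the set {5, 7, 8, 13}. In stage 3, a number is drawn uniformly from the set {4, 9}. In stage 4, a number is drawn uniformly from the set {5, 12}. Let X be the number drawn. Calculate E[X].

E[X | stage 1] = (1+6+9+11+13)/5 = 8.
E[X | stage 2] = (5+7+8+13)/4 = 33/4.
E[X | stage 3] = (4+9)/2 = 13/2.
E[X | stage 4] = (5+12)/2 = 17/2.
E[X] = (1/4)·(8) + (1/4)·(33/4) + (1/4)·(13/2) + (1/4)·(17/2) = 125/16.

125/16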